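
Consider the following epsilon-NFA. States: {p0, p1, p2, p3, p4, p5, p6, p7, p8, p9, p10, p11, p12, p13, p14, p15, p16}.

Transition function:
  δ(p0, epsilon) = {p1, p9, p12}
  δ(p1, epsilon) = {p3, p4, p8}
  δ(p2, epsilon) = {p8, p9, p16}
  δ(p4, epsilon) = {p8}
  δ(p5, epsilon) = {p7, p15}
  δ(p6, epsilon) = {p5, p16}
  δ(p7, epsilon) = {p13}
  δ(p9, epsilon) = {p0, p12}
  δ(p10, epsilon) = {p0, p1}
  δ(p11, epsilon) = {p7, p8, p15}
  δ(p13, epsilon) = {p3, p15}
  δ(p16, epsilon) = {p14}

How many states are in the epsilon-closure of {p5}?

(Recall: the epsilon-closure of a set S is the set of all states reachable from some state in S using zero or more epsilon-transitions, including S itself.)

5

Start with {p5}.
From p5 via epsilon: add p7, p15.
From p7 via epsilon: add p13.
From p13 via epsilon: add p3.
epsilon-closure = {p3, p5, p7, p13, p15}, which has 5 states.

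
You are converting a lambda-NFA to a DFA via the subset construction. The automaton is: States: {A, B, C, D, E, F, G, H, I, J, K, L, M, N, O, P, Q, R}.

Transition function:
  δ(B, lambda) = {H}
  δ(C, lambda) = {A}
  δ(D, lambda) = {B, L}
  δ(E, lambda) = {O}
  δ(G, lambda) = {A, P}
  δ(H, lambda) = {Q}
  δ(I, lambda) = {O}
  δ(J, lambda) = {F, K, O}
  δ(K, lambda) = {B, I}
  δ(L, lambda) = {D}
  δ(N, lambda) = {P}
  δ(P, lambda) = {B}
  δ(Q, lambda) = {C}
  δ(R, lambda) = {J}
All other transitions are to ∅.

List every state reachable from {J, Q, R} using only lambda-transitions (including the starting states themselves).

Start with {J, Q, R}.
From J via lambda: add F, K, O.
From Q via lambda: add C.
From C via lambda: add A.
From K via lambda: add B, I.
From B via lambda: add H.
No new states can be added; the closed set is {A, B, C, F, H, I, J, K, O, Q, R}.

{A, B, C, F, H, I, J, K, O, Q, R}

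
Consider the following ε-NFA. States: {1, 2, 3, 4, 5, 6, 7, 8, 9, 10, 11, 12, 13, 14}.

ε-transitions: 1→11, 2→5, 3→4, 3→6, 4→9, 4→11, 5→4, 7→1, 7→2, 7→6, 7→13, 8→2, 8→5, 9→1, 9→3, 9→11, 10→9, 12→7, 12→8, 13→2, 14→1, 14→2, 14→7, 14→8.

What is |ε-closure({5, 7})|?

Start with {5, 7}.
From 5 via ε: add 4.
From 7 via ε: add 1, 2, 6, 13.
From 1 via ε: add 11.
From 4 via ε: add 9.
From 9 via ε: add 3.
ε-closure = {1, 2, 3, 4, 5, 6, 7, 9, 11, 13}, which has 10 states.

10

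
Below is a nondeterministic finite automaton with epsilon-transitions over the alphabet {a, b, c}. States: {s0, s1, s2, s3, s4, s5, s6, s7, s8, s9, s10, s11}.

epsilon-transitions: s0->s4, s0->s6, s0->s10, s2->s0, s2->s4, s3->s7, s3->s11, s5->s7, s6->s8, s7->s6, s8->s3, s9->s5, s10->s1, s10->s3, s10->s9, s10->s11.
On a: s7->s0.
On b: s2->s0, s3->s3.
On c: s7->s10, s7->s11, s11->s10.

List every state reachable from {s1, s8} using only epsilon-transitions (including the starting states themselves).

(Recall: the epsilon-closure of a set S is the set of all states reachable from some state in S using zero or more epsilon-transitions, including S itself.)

Start with {s1, s8}.
From s8 via epsilon: add s3.
From s3 via epsilon: add s7, s11.
From s7 via epsilon: add s6.
No new states can be added; the closed set is {s1, s3, s6, s7, s8, s11}.

{s1, s3, s6, s7, s8, s11}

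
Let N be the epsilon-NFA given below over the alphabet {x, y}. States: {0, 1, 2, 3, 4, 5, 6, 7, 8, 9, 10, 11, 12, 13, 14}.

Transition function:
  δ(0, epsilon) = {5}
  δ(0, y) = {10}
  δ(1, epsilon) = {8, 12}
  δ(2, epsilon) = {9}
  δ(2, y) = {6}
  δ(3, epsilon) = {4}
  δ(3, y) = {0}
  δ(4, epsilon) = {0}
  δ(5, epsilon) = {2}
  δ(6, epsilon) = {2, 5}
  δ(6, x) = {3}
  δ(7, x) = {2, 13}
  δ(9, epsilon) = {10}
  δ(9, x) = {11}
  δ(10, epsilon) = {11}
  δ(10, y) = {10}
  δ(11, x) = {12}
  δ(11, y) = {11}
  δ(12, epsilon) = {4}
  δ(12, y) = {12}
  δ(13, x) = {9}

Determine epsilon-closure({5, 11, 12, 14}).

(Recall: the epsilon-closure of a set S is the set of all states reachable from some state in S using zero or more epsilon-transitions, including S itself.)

{0, 2, 4, 5, 9, 10, 11, 12, 14}

Start with {5, 11, 12, 14}.
From 5 via epsilon: add 2.
From 12 via epsilon: add 4.
From 2 via epsilon: add 9.
From 4 via epsilon: add 0.
From 9 via epsilon: add 10.
No new states can be added; the closed set is {0, 2, 4, 5, 9, 10, 11, 12, 14}.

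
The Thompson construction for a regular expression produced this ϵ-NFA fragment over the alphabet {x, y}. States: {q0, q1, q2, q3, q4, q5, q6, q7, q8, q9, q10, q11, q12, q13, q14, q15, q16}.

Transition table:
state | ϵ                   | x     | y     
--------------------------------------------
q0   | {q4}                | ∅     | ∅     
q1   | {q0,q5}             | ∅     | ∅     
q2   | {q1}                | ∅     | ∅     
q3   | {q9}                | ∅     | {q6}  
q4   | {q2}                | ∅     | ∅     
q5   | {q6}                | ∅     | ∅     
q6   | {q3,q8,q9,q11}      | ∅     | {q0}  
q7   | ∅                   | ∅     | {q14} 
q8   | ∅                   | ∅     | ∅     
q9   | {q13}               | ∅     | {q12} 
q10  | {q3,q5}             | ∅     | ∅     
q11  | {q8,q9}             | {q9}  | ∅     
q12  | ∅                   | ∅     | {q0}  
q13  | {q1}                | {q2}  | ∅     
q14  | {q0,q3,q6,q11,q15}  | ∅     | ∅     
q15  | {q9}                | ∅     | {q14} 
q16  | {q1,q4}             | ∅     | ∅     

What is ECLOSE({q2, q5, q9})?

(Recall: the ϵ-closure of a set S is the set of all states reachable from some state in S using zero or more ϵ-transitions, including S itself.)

{q0, q1, q2, q3, q4, q5, q6, q8, q9, q11, q13}

Start with {q2, q5, q9}.
From q2 via ϵ: add q1.
From q5 via ϵ: add q6.
From q9 via ϵ: add q13.
From q1 via ϵ: add q0.
From q6 via ϵ: add q3, q8, q11.
From q0 via ϵ: add q4.
No new states can be added; the closed set is {q0, q1, q2, q3, q4, q5, q6, q8, q9, q11, q13}.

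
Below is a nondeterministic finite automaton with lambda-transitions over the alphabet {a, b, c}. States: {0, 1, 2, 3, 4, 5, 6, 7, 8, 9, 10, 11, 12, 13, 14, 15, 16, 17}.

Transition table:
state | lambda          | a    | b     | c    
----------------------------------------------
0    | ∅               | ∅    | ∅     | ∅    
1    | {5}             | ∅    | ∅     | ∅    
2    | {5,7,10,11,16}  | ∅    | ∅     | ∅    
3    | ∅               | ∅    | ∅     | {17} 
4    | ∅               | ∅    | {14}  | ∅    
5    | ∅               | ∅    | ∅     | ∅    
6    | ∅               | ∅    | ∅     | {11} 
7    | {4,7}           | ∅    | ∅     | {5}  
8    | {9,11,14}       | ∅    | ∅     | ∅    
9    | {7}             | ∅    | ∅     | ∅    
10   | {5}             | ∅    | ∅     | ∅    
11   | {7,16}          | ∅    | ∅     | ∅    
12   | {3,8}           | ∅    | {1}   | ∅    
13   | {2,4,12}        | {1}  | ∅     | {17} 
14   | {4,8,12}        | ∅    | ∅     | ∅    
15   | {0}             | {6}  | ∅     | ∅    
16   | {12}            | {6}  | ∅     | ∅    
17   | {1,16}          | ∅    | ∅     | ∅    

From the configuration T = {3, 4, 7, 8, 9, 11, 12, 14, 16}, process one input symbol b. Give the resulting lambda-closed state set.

4 on b → {14}.
12 on b → {1}.
No b-transition from 3, 7, 8, 9, 11, 14, 16.
Union after reading b: {1, 14}.
Now take the lambda-closure:
From 1 via lambda: add 5.
From 14 via lambda: add 4, 8, 12.
From 8 via lambda: add 9, 11.
From 12 via lambda: add 3.
From 9 via lambda: add 7.
From 11 via lambda: add 16.
No new states can be added; the closed set is {1, 3, 4, 5, 7, 8, 9, 11, 12, 14, 16}.

{1, 3, 4, 5, 7, 8, 9, 11, 12, 14, 16}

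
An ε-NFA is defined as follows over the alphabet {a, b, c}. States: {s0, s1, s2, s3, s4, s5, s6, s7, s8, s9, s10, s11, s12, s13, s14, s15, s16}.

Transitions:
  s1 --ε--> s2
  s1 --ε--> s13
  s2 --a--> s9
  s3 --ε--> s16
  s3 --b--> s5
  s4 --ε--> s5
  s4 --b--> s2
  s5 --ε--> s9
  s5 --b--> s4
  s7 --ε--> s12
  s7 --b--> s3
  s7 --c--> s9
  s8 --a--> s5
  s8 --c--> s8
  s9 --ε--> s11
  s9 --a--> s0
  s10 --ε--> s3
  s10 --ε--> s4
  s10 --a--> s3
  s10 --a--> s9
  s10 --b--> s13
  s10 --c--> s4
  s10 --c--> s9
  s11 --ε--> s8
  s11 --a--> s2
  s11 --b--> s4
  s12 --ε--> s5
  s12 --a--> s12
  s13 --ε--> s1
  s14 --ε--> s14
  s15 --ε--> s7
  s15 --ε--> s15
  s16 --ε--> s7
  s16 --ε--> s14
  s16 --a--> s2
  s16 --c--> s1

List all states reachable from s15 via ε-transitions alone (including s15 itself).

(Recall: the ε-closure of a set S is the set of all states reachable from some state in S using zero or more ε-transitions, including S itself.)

{s5, s7, s8, s9, s11, s12, s15}

Start with {s15}.
From s15 via ε: add s7.
From s7 via ε: add s12.
From s12 via ε: add s5.
From s5 via ε: add s9.
From s9 via ε: add s11.
From s11 via ε: add s8.
No new states can be added; the closed set is {s5, s7, s8, s9, s11, s12, s15}.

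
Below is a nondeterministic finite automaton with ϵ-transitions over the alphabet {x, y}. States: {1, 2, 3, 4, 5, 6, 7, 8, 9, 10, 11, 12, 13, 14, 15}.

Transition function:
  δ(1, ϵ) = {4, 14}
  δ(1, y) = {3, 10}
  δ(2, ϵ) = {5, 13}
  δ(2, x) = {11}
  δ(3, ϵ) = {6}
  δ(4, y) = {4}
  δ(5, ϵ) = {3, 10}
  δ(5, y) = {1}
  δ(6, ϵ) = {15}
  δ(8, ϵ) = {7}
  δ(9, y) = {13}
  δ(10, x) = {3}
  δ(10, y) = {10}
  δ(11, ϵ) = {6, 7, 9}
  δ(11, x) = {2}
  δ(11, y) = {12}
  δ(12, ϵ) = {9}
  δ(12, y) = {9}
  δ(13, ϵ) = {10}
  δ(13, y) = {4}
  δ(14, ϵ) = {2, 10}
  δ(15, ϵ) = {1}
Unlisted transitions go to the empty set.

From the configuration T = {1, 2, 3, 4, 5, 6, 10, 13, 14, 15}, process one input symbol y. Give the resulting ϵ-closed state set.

1 on y → {3, 10}.
4 on y → {4}.
5 on y → {1}.
10 on y → {10}.
13 on y → {4}.
No y-transition from 2, 3, 6, 14, 15.
Union after reading y: {1, 3, 4, 10}.
Now take the ϵ-closure:
From 1 via ϵ: add 14.
From 3 via ϵ: add 6.
From 6 via ϵ: add 15.
From 14 via ϵ: add 2.
From 2 via ϵ: add 5, 13.
No new states can be added; the closed set is {1, 2, 3, 4, 5, 6, 10, 13, 14, 15}.

{1, 2, 3, 4, 5, 6, 10, 13, 14, 15}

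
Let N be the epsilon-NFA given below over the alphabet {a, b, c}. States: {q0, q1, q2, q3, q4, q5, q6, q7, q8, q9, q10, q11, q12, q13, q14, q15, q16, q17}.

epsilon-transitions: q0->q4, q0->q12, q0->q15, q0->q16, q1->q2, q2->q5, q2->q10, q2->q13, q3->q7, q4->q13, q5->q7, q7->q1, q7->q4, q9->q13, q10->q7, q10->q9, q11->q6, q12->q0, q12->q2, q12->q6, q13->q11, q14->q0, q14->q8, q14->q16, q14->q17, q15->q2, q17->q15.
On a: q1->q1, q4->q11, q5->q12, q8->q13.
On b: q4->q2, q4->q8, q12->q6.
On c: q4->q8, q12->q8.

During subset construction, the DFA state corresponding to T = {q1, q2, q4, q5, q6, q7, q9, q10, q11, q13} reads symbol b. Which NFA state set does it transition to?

{q1, q2, q4, q5, q6, q7, q8, q9, q10, q11, q13}

q4 on b → {q2, q8}.
No b-transition from q1, q2, q5, q6, q7, q9, q10, q11, q13.
Union after reading b: {q2, q8}.
Now take the epsilon-closure:
From q2 via epsilon: add q5, q10, q13.
From q5 via epsilon: add q7.
From q10 via epsilon: add q9.
From q13 via epsilon: add q11.
From q7 via epsilon: add q1, q4.
From q11 via epsilon: add q6.
No new states can be added; the closed set is {q1, q2, q4, q5, q6, q7, q8, q9, q10, q11, q13}.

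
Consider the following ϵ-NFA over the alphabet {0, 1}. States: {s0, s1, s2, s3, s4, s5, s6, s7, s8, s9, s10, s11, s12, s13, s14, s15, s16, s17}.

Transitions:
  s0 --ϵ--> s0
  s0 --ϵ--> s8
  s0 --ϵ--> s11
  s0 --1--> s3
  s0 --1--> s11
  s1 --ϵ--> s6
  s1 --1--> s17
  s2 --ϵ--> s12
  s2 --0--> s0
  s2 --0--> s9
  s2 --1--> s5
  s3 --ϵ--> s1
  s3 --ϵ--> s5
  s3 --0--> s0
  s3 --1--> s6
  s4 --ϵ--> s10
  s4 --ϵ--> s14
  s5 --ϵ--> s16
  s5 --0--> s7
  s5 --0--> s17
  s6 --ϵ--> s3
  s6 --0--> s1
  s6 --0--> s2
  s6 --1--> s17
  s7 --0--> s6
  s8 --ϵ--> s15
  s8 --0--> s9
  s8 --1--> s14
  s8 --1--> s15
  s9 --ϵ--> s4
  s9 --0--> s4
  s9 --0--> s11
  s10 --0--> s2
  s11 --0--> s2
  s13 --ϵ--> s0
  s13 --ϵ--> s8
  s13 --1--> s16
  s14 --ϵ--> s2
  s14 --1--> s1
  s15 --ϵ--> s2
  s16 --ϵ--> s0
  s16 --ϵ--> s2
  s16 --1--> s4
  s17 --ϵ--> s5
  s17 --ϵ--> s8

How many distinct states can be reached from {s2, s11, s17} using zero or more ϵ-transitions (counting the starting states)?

Start with {s2, s11, s17}.
From s2 via ϵ: add s12.
From s17 via ϵ: add s5, s8.
From s5 via ϵ: add s16.
From s8 via ϵ: add s15.
From s16 via ϵ: add s0.
ϵ-closure = {s0, s2, s5, s8, s11, s12, s15, s16, s17}, which has 9 states.

9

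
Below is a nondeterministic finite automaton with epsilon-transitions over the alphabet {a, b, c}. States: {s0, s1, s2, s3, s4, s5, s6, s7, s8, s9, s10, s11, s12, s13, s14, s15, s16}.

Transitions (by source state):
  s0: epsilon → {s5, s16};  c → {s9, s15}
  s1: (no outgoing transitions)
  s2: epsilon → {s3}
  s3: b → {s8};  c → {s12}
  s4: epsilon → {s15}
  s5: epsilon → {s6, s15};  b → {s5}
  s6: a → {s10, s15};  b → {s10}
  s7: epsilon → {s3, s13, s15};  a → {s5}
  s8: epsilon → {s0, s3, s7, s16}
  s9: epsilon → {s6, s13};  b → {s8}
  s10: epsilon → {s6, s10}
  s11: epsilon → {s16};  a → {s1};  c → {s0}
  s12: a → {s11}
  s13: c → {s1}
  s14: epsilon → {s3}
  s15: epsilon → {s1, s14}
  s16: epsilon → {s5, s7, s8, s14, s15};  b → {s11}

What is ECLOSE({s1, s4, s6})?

Start with {s1, s4, s6}.
From s4 via epsilon: add s15.
From s15 via epsilon: add s14.
From s14 via epsilon: add s3.
No new states can be added; the closed set is {s1, s3, s4, s6, s14, s15}.

{s1, s3, s4, s6, s14, s15}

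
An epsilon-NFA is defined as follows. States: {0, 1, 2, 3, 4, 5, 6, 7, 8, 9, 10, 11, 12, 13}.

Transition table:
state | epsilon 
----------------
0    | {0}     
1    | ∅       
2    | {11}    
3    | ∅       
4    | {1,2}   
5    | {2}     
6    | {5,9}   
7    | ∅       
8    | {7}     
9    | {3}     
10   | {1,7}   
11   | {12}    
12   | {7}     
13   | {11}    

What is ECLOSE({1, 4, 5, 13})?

Start with {1, 4, 5, 13}.
From 4 via epsilon: add 2.
From 13 via epsilon: add 11.
From 11 via epsilon: add 12.
From 12 via epsilon: add 7.
No new states can be added; the closed set is {1, 2, 4, 5, 7, 11, 12, 13}.

{1, 2, 4, 5, 7, 11, 12, 13}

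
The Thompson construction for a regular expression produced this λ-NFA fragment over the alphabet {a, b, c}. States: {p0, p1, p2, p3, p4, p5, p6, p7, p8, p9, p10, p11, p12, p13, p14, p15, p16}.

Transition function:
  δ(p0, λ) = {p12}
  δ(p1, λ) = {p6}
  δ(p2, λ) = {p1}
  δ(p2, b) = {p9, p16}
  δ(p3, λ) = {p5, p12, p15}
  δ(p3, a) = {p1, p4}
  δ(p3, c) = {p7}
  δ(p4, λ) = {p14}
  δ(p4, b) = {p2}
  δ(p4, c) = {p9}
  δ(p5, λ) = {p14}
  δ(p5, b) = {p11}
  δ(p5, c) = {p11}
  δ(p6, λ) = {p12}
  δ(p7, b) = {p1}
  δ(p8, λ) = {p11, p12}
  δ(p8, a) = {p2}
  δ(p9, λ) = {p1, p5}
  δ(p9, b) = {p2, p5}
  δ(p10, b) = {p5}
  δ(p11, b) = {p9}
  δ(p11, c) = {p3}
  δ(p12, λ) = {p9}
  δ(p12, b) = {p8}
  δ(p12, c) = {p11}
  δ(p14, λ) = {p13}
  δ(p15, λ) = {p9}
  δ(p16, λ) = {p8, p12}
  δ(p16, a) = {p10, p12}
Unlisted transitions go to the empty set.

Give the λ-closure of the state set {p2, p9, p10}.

{p1, p2, p5, p6, p9, p10, p12, p13, p14}

Start with {p2, p9, p10}.
From p2 via λ: add p1.
From p9 via λ: add p5.
From p1 via λ: add p6.
From p5 via λ: add p14.
From p6 via λ: add p12.
From p14 via λ: add p13.
No new states can be added; the closed set is {p1, p2, p5, p6, p9, p10, p12, p13, p14}.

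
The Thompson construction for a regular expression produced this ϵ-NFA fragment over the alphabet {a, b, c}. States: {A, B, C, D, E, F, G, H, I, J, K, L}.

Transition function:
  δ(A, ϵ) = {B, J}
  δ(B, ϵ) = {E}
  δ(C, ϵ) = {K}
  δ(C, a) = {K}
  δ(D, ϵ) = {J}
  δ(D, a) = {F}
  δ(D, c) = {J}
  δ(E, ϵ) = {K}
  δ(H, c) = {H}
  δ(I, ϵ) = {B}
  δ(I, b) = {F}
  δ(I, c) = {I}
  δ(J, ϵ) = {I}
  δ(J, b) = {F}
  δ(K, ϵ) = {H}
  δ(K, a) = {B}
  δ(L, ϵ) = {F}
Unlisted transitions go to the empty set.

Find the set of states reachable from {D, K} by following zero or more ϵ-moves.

Start with {D, K}.
From D via ϵ: add J.
From K via ϵ: add H.
From J via ϵ: add I.
From I via ϵ: add B.
From B via ϵ: add E.
No new states can be added; the closed set is {B, D, E, H, I, J, K}.

{B, D, E, H, I, J, K}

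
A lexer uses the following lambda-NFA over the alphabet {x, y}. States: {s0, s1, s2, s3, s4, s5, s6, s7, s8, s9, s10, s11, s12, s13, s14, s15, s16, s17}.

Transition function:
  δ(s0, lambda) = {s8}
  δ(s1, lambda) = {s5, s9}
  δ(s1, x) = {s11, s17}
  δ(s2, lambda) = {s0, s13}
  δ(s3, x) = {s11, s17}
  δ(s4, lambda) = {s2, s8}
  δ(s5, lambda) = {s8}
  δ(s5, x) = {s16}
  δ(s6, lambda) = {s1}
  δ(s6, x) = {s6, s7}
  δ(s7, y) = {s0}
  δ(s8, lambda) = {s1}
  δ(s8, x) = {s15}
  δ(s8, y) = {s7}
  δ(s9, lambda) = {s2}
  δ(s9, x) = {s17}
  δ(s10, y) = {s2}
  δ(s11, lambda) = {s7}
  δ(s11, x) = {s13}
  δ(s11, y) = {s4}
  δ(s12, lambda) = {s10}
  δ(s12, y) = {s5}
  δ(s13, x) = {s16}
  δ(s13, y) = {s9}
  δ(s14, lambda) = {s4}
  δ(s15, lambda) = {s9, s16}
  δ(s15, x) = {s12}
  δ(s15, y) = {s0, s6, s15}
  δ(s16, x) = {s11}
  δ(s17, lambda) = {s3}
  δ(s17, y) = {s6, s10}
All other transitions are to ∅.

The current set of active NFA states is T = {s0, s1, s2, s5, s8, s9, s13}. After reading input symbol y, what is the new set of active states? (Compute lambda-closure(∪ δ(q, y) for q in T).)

{s0, s1, s2, s5, s7, s8, s9, s13}

s8 on y → {s7}.
s13 on y → {s9}.
No y-transition from s0, s1, s2, s5, s9.
Union after reading y: {s7, s9}.
Now take the lambda-closure:
From s9 via lambda: add s2.
From s2 via lambda: add s0, s13.
From s0 via lambda: add s8.
From s8 via lambda: add s1.
From s1 via lambda: add s5.
No new states can be added; the closed set is {s0, s1, s2, s5, s7, s8, s9, s13}.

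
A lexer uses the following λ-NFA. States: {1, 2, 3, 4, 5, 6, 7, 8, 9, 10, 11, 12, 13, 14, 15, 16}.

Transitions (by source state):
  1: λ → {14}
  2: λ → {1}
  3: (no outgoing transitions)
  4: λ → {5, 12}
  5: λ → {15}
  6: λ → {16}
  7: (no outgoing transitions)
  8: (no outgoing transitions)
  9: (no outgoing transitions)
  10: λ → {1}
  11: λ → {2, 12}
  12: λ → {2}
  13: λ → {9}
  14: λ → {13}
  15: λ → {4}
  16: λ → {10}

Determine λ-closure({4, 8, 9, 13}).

{1, 2, 4, 5, 8, 9, 12, 13, 14, 15}

Start with {4, 8, 9, 13}.
From 4 via λ: add 5, 12.
From 5 via λ: add 15.
From 12 via λ: add 2.
From 2 via λ: add 1.
From 1 via λ: add 14.
No new states can be added; the closed set is {1, 2, 4, 5, 8, 9, 12, 13, 14, 15}.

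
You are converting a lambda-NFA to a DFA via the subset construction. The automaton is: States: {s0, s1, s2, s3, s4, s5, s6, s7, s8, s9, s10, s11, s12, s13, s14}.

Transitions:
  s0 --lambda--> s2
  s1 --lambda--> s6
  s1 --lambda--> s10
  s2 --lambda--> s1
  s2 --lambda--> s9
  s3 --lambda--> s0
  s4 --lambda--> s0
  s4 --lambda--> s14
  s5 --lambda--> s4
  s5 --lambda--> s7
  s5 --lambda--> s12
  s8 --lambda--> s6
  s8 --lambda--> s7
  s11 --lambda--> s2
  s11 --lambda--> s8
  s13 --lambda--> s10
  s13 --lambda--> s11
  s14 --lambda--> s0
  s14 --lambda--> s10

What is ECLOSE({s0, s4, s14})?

{s0, s1, s2, s4, s6, s9, s10, s14}

Start with {s0, s4, s14}.
From s0 via lambda: add s2.
From s14 via lambda: add s10.
From s2 via lambda: add s1, s9.
From s1 via lambda: add s6.
No new states can be added; the closed set is {s0, s1, s2, s4, s6, s9, s10, s14}.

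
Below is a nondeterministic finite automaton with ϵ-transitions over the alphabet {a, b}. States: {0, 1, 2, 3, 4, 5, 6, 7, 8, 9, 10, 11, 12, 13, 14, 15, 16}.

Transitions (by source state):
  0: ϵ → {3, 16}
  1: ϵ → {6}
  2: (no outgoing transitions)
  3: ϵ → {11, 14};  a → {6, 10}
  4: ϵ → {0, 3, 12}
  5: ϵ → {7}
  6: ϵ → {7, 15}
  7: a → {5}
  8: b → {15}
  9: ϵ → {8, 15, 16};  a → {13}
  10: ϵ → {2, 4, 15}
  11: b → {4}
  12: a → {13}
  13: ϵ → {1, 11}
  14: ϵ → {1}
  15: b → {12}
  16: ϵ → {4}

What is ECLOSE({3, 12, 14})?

Start with {3, 12, 14}.
From 3 via ϵ: add 11.
From 14 via ϵ: add 1.
From 1 via ϵ: add 6.
From 6 via ϵ: add 7, 15.
No new states can be added; the closed set is {1, 3, 6, 7, 11, 12, 14, 15}.

{1, 3, 6, 7, 11, 12, 14, 15}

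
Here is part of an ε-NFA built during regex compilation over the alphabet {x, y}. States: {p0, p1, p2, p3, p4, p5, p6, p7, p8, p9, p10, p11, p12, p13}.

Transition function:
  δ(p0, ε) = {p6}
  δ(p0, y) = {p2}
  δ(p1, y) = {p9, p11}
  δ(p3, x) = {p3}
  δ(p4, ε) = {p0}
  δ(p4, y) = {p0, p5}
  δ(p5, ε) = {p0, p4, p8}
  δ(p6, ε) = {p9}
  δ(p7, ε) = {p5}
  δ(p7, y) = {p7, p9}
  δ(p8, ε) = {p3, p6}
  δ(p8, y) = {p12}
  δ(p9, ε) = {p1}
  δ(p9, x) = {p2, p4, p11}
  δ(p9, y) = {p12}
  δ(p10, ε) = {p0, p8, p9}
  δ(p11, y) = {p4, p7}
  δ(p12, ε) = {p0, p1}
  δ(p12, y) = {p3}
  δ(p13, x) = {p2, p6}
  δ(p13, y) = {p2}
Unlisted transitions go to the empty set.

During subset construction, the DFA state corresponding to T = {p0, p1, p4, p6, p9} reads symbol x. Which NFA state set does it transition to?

{p0, p1, p2, p4, p6, p9, p11}

p9 on x → {p2, p4, p11}.
No x-transition from p0, p1, p4, p6.
Union after reading x: {p2, p4, p11}.
Now take the ε-closure:
From p4 via ε: add p0.
From p0 via ε: add p6.
From p6 via ε: add p9.
From p9 via ε: add p1.
No new states can be added; the closed set is {p0, p1, p2, p4, p6, p9, p11}.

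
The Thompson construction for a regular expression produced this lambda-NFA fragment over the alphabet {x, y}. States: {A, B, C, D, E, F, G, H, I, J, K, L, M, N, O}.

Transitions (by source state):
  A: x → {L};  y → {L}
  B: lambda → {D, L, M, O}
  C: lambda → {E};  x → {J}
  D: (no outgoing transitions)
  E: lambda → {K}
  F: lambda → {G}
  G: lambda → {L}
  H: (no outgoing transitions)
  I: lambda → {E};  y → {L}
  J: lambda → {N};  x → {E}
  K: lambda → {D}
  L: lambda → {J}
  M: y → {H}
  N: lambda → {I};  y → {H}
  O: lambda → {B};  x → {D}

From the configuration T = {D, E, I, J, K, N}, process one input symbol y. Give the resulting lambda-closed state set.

I on y → {L}.
N on y → {H}.
No y-transition from D, E, J, K.
Union after reading y: {H, L}.
Now take the lambda-closure:
From L via lambda: add J.
From J via lambda: add N.
From N via lambda: add I.
From I via lambda: add E.
From E via lambda: add K.
From K via lambda: add D.
No new states can be added; the closed set is {D, E, H, I, J, K, L, N}.

{D, E, H, I, J, K, L, N}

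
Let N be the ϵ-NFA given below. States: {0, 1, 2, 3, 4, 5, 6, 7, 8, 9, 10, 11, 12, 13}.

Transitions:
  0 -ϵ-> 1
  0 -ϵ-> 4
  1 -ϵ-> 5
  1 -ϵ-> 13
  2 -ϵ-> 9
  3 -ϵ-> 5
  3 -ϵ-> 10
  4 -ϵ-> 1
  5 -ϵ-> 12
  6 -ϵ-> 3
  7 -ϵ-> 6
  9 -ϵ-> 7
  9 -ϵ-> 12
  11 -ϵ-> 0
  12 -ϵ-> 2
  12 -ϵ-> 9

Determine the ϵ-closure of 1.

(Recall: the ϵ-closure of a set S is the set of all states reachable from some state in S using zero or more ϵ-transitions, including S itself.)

Start with {1}.
From 1 via ϵ: add 5, 13.
From 5 via ϵ: add 12.
From 12 via ϵ: add 2, 9.
From 9 via ϵ: add 7.
From 7 via ϵ: add 6.
From 6 via ϵ: add 3.
From 3 via ϵ: add 10.
No new states can be added; the closed set is {1, 2, 3, 5, 6, 7, 9, 10, 12, 13}.

{1, 2, 3, 5, 6, 7, 9, 10, 12, 13}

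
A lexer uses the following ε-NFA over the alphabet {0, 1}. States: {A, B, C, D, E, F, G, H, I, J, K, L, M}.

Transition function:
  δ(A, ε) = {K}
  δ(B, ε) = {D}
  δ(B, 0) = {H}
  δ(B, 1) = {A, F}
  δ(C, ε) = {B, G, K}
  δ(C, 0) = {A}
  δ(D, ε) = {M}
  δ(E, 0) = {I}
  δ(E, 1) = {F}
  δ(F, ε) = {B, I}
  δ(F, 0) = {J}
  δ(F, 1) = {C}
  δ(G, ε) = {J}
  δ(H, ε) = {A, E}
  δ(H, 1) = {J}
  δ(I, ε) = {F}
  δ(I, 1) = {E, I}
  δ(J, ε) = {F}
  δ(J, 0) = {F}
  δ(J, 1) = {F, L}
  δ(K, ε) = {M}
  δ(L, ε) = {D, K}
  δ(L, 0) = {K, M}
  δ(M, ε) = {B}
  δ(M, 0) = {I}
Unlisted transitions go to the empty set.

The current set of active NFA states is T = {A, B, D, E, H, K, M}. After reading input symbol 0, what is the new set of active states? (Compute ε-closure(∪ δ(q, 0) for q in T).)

{A, B, D, E, F, H, I, K, M}

B on 0 → {H}.
E on 0 → {I}.
M on 0 → {I}.
No 0-transition from A, D, H, K.
Union after reading 0: {H, I}.
Now take the ε-closure:
From H via ε: add A, E.
From I via ε: add F.
From A via ε: add K.
From F via ε: add B.
From B via ε: add D.
From K via ε: add M.
No new states can be added; the closed set is {A, B, D, E, F, H, I, K, M}.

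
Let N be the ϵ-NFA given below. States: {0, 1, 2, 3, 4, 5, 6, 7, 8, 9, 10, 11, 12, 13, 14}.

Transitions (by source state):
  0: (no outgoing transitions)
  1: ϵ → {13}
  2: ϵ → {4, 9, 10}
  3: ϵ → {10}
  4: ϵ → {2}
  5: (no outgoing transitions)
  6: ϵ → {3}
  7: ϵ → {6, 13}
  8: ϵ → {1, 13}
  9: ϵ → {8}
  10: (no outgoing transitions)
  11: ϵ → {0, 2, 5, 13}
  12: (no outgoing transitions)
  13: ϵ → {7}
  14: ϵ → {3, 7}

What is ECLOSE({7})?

Start with {7}.
From 7 via ϵ: add 6, 13.
From 6 via ϵ: add 3.
From 3 via ϵ: add 10.
No new states can be added; the closed set is {3, 6, 7, 10, 13}.

{3, 6, 7, 10, 13}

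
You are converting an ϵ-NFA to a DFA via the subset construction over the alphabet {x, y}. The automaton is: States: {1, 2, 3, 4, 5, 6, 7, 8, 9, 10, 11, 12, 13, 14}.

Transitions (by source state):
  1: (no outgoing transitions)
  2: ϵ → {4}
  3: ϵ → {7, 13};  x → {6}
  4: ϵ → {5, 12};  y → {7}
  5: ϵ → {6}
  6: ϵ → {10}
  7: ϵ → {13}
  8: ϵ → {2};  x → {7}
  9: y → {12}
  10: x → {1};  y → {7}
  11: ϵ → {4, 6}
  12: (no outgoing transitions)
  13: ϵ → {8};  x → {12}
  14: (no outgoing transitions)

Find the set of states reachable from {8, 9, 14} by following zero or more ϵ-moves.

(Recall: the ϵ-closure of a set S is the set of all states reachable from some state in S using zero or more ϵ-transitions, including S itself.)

{2, 4, 5, 6, 8, 9, 10, 12, 14}

Start with {8, 9, 14}.
From 8 via ϵ: add 2.
From 2 via ϵ: add 4.
From 4 via ϵ: add 5, 12.
From 5 via ϵ: add 6.
From 6 via ϵ: add 10.
No new states can be added; the closed set is {2, 4, 5, 6, 8, 9, 10, 12, 14}.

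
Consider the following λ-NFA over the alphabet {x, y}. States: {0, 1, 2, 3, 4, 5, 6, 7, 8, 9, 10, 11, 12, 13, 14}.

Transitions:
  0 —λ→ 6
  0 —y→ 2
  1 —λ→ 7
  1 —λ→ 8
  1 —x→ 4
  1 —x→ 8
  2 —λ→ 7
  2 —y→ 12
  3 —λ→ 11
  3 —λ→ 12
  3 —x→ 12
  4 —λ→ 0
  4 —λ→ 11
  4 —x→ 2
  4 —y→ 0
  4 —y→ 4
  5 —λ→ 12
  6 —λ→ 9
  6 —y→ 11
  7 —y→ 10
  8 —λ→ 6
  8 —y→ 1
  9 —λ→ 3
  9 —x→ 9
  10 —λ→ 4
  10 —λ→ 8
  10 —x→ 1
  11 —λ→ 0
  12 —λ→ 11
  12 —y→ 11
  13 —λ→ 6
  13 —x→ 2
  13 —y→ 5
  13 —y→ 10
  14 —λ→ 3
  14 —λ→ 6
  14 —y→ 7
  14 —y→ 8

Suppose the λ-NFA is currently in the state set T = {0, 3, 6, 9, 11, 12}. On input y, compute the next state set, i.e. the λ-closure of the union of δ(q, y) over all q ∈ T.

0 on y → {2}.
6 on y → {11}.
12 on y → {11}.
No y-transition from 3, 9, 11.
Union after reading y: {2, 11}.
Now take the λ-closure:
From 2 via λ: add 7.
From 11 via λ: add 0.
From 0 via λ: add 6.
From 6 via λ: add 9.
From 9 via λ: add 3.
From 3 via λ: add 12.
No new states can be added; the closed set is {0, 2, 3, 6, 7, 9, 11, 12}.

{0, 2, 3, 6, 7, 9, 11, 12}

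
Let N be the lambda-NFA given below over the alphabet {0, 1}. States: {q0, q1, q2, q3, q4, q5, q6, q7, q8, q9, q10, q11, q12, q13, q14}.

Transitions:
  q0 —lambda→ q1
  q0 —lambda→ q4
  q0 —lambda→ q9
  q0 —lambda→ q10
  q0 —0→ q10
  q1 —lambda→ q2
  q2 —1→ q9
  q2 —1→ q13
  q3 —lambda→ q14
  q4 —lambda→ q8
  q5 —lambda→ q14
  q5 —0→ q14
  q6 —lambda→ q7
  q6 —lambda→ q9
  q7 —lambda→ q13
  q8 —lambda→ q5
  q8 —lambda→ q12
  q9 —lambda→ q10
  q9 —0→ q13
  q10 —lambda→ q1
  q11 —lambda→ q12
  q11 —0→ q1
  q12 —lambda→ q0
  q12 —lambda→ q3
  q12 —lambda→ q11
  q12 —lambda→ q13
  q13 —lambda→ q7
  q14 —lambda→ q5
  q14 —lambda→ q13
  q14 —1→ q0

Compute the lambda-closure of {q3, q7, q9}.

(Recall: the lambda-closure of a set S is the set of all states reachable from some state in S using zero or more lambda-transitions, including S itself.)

Start with {q3, q7, q9}.
From q3 via lambda: add q14.
From q7 via lambda: add q13.
From q9 via lambda: add q10.
From q10 via lambda: add q1.
From q14 via lambda: add q5.
From q1 via lambda: add q2.
No new states can be added; the closed set is {q1, q2, q3, q5, q7, q9, q10, q13, q14}.

{q1, q2, q3, q5, q7, q9, q10, q13, q14}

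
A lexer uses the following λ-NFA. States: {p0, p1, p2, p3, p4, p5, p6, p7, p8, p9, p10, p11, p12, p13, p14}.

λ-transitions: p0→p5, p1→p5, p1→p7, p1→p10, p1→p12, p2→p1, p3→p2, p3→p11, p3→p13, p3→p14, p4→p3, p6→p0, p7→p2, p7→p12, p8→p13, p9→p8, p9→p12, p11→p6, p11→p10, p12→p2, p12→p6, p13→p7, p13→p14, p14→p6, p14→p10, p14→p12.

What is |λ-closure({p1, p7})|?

Start with {p1, p7}.
From p1 via λ: add p5, p10, p12.
From p7 via λ: add p2.
From p12 via λ: add p6.
From p6 via λ: add p0.
λ-closure = {p0, p1, p2, p5, p6, p7, p10, p12}, which has 8 states.

8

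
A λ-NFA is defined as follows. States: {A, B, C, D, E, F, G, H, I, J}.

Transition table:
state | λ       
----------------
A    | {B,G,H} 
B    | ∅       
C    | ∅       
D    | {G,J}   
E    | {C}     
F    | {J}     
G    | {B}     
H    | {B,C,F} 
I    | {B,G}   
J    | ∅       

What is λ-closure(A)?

Start with {A}.
From A via λ: add B, G, H.
From H via λ: add C, F.
From F via λ: add J.
No new states can be added; the closed set is {A, B, C, F, G, H, J}.

{A, B, C, F, G, H, J}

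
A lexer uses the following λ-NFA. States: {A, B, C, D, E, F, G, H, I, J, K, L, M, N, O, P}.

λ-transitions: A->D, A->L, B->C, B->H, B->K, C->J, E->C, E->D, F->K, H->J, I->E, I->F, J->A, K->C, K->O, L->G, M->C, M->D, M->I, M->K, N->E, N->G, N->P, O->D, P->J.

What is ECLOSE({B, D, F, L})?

{A, B, C, D, F, G, H, J, K, L, O}

Start with {B, D, F, L}.
From B via λ: add C, H, K.
From L via λ: add G.
From C via λ: add J.
From K via λ: add O.
From J via λ: add A.
No new states can be added; the closed set is {A, B, C, D, F, G, H, J, K, L, O}.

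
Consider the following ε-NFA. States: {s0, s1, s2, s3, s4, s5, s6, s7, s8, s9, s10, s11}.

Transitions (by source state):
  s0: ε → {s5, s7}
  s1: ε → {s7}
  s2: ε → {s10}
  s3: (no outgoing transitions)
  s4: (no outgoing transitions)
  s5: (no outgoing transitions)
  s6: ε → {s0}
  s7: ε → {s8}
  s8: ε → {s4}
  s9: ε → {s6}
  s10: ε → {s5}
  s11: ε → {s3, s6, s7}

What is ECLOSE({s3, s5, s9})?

Start with {s3, s5, s9}.
From s9 via ε: add s6.
From s6 via ε: add s0.
From s0 via ε: add s7.
From s7 via ε: add s8.
From s8 via ε: add s4.
No new states can be added; the closed set is {s0, s3, s4, s5, s6, s7, s8, s9}.

{s0, s3, s4, s5, s6, s7, s8, s9}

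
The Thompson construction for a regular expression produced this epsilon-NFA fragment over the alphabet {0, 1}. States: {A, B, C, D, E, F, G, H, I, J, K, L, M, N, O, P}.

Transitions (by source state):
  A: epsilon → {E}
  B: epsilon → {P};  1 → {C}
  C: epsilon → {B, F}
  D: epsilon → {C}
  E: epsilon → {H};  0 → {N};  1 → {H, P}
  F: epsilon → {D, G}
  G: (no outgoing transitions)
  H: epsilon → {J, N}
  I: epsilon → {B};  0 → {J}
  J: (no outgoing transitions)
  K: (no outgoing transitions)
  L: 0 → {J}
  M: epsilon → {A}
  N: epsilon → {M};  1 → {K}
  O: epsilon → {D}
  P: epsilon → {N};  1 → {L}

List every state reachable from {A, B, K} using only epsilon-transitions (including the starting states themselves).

Start with {A, B, K}.
From A via epsilon: add E.
From B via epsilon: add P.
From E via epsilon: add H.
From P via epsilon: add N.
From H via epsilon: add J.
From N via epsilon: add M.
No new states can be added; the closed set is {A, B, E, H, J, K, M, N, P}.

{A, B, E, H, J, K, M, N, P}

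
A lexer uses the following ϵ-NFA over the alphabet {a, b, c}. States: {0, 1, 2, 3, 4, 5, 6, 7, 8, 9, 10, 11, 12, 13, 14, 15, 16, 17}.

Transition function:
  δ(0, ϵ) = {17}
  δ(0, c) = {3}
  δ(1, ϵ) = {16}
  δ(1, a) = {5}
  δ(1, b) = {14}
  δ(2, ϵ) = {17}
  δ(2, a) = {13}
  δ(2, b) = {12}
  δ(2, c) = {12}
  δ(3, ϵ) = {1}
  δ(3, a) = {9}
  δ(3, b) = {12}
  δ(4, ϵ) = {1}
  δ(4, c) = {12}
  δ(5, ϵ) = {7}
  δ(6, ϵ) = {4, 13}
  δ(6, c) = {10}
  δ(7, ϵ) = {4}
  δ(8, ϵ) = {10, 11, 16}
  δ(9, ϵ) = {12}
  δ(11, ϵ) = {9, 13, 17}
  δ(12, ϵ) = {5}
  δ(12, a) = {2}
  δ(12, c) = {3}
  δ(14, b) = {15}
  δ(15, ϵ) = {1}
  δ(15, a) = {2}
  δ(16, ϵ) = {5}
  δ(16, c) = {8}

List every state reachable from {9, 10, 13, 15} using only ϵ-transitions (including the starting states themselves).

{1, 4, 5, 7, 9, 10, 12, 13, 15, 16}

Start with {9, 10, 13, 15}.
From 9 via ϵ: add 12.
From 15 via ϵ: add 1.
From 1 via ϵ: add 16.
From 12 via ϵ: add 5.
From 5 via ϵ: add 7.
From 7 via ϵ: add 4.
No new states can be added; the closed set is {1, 4, 5, 7, 9, 10, 12, 13, 15, 16}.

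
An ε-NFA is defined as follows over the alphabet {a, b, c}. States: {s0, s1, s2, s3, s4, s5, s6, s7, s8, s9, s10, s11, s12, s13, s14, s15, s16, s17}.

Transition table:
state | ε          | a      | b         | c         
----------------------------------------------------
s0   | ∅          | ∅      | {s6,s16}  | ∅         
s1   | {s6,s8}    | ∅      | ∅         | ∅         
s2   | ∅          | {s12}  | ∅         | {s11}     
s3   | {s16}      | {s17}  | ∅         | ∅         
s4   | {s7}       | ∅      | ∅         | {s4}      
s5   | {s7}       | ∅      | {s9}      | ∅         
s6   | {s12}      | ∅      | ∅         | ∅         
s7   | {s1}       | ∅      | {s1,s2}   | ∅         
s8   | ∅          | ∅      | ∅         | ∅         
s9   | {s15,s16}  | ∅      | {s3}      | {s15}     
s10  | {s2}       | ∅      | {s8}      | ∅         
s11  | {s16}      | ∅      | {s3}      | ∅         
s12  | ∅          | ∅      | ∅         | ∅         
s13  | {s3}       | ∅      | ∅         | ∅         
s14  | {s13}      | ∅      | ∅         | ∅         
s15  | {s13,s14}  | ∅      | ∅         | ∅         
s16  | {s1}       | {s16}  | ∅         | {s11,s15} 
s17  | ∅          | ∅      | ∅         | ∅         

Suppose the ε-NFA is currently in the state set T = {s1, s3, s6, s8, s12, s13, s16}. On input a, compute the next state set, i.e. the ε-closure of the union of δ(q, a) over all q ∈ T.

{s1, s6, s8, s12, s16, s17}

s3 on a → {s17}.
s16 on a → {s16}.
No a-transition from s1, s6, s8, s12, s13.
Union after reading a: {s16, s17}.
Now take the ε-closure:
From s16 via ε: add s1.
From s1 via ε: add s6, s8.
From s6 via ε: add s12.
No new states can be added; the closed set is {s1, s6, s8, s12, s16, s17}.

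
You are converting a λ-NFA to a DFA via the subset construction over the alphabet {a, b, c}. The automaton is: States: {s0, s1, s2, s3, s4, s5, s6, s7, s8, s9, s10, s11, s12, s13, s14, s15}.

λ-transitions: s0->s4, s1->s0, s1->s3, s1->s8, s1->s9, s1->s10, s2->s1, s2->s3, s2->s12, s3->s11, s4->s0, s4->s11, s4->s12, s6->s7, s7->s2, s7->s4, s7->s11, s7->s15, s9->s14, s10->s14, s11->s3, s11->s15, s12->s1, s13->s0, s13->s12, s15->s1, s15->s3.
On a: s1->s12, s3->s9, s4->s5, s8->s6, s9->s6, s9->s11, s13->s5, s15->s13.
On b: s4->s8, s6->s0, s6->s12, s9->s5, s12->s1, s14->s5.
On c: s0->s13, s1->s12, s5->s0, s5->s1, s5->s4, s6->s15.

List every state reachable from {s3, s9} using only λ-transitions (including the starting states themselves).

{s0, s1, s3, s4, s8, s9, s10, s11, s12, s14, s15}

Start with {s3, s9}.
From s3 via λ: add s11.
From s9 via λ: add s14.
From s11 via λ: add s15.
From s15 via λ: add s1.
From s1 via λ: add s0, s8, s10.
From s0 via λ: add s4.
From s4 via λ: add s12.
No new states can be added; the closed set is {s0, s1, s3, s4, s8, s9, s10, s11, s12, s14, s15}.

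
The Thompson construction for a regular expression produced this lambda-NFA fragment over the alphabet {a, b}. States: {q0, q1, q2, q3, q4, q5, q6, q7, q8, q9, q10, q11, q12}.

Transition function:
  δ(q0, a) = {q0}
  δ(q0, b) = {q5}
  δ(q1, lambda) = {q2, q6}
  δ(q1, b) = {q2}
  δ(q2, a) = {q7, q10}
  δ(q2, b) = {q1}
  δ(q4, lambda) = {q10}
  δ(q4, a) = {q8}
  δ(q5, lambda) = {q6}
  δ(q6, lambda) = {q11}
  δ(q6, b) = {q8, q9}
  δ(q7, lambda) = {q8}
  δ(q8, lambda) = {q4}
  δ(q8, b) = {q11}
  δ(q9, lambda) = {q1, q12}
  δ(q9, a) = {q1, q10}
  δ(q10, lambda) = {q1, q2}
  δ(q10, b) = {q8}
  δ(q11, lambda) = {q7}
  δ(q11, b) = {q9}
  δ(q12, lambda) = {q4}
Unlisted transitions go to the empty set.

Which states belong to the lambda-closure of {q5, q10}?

{q1, q2, q4, q5, q6, q7, q8, q10, q11}

Start with {q5, q10}.
From q5 via lambda: add q6.
From q10 via lambda: add q1, q2.
From q6 via lambda: add q11.
From q11 via lambda: add q7.
From q7 via lambda: add q8.
From q8 via lambda: add q4.
No new states can be added; the closed set is {q1, q2, q4, q5, q6, q7, q8, q10, q11}.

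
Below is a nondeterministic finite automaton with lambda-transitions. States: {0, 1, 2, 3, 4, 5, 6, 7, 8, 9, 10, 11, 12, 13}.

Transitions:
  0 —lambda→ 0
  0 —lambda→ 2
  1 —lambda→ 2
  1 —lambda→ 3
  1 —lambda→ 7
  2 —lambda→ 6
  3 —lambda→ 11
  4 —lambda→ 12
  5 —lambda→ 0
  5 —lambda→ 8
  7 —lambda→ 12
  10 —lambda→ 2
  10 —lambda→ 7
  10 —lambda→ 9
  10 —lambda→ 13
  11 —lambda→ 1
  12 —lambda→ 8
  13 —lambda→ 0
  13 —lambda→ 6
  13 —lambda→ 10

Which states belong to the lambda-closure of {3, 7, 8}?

Start with {3, 7, 8}.
From 3 via lambda: add 11.
From 7 via lambda: add 12.
From 11 via lambda: add 1.
From 1 via lambda: add 2.
From 2 via lambda: add 6.
No new states can be added; the closed set is {1, 2, 3, 6, 7, 8, 11, 12}.

{1, 2, 3, 6, 7, 8, 11, 12}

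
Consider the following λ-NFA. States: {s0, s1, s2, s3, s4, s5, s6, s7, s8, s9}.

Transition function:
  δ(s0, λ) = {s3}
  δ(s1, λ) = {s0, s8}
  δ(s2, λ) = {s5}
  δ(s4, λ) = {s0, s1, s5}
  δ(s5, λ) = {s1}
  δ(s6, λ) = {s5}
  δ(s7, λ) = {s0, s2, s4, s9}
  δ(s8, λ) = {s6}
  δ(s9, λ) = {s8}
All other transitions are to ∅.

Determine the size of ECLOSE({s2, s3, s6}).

7

Start with {s2, s3, s6}.
From s2 via λ: add s5.
From s5 via λ: add s1.
From s1 via λ: add s0, s8.
λ-closure = {s0, s1, s2, s3, s5, s6, s8}, which has 7 states.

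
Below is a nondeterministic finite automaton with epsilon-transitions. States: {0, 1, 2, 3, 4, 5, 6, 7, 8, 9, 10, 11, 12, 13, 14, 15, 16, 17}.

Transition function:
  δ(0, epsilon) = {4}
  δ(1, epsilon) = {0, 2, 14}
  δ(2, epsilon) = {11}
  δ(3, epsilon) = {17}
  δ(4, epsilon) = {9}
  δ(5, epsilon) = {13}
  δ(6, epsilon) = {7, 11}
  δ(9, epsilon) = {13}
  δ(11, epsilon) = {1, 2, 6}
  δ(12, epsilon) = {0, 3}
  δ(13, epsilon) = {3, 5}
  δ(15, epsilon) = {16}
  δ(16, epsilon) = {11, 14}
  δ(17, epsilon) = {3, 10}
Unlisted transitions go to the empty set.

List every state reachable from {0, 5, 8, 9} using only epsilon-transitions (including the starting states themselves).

{0, 3, 4, 5, 8, 9, 10, 13, 17}

Start with {0, 5, 8, 9}.
From 0 via epsilon: add 4.
From 5 via epsilon: add 13.
From 13 via epsilon: add 3.
From 3 via epsilon: add 17.
From 17 via epsilon: add 10.
No new states can be added; the closed set is {0, 3, 4, 5, 8, 9, 10, 13, 17}.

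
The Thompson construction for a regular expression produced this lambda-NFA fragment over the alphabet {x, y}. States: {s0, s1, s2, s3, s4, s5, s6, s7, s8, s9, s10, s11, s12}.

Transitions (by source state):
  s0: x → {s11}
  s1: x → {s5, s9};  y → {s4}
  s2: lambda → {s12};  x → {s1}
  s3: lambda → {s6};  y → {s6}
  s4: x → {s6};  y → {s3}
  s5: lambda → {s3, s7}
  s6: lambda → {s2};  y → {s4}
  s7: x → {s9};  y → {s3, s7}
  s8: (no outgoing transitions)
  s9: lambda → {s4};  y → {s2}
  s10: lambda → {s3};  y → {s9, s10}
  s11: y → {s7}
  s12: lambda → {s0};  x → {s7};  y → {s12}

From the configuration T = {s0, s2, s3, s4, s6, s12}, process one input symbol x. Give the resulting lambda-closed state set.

{s0, s1, s2, s6, s7, s11, s12}

s0 on x → {s11}.
s2 on x → {s1}.
s4 on x → {s6}.
s12 on x → {s7}.
No x-transition from s3, s6.
Union after reading x: {s1, s6, s7, s11}.
Now take the lambda-closure:
From s6 via lambda: add s2.
From s2 via lambda: add s12.
From s12 via lambda: add s0.
No new states can be added; the closed set is {s0, s1, s2, s6, s7, s11, s12}.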